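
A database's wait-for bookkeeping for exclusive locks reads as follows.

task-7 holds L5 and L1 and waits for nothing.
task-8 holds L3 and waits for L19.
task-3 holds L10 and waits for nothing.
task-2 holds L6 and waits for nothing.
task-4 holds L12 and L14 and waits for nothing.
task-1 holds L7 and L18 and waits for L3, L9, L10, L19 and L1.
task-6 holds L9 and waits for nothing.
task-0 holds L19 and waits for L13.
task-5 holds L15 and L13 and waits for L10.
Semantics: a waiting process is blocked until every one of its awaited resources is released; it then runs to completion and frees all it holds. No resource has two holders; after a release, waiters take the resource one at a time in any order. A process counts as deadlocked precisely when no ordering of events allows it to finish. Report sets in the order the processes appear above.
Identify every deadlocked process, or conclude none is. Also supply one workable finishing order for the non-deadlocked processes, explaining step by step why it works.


Nothing here is deadlocked.
Key observation: every chain of waits terminates; starting from the processes that wait on nothing, all the rest unlock in turn.
One completion order for the rest: task-3, task-5, task-2, task-7, task-6, task-0, task-4, task-8, task-1.
Check, step by step:
  run task-3 (it waits on nothing); releases L10
  run task-5 (all its waits — L10 — are resolved); releases L15 and L13
  run task-2 (it waits on nothing); releases L6
  run task-7 (it waits on nothing); releases L5 and L1
  run task-6 (it waits on nothing); releases L9
  run task-0 (all its waits — L13 — are resolved); releases L19
  run task-4 (it waits on nothing); releases L12 and L14
  run task-8 (all its waits — L19 — are resolved); releases L3
  run task-1 (all its waits — L3, L9, L10, L19 and L1 — are resolved); releases L7 and L18


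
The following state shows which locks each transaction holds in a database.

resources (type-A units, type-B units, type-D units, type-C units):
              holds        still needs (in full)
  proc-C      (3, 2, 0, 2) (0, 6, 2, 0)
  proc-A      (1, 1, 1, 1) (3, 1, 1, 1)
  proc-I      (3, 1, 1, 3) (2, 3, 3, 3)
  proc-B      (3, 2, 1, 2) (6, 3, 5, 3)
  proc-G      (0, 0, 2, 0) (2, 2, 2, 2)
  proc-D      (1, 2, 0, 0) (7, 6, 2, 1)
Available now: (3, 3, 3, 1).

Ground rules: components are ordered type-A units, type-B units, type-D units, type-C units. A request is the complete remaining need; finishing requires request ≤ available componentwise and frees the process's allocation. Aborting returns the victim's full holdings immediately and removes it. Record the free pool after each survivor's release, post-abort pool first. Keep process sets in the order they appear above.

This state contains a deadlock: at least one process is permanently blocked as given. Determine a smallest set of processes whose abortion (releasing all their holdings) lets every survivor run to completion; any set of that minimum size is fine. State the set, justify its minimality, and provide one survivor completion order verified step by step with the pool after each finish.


Minimum abort set: proc-B.
Key observation: proc-C could never have finished before the abort; with (3, 2, 1, 2) returned by proc-B, it fits at step 3.
No smaller set exists: with zero aborts the deadlock remains.
Survivors finish in the order: proc-A, proc-G, proc-C, proc-I, proc-D. Walking it through (pool after the aborts first):
  pool = (6, 5, 4, 3)
  proc-A: need (3, 1, 1, 1) fits (6, 5, 4, 3); releases (1, 1, 1, 1), pool now (7, 6, 5, 4)
  proc-G: need (2, 2, 2, 2) fits (7, 6, 5, 4); releases (0, 0, 2, 0), pool now (7, 6, 7, 4)
  proc-C: need (0, 6, 2, 0) fits (7, 6, 7, 4); releases (3, 2, 0, 2), pool now (10, 8, 7, 6)
  proc-I: need (2, 3, 3, 3) fits (10, 8, 7, 6); releases (3, 1, 1, 3), pool now (13, 9, 8, 9)
  proc-D: need (7, 6, 2, 1) fits (13, 9, 8, 9); releases (1, 2, 0, 0), pool now (14, 11, 8, 9)


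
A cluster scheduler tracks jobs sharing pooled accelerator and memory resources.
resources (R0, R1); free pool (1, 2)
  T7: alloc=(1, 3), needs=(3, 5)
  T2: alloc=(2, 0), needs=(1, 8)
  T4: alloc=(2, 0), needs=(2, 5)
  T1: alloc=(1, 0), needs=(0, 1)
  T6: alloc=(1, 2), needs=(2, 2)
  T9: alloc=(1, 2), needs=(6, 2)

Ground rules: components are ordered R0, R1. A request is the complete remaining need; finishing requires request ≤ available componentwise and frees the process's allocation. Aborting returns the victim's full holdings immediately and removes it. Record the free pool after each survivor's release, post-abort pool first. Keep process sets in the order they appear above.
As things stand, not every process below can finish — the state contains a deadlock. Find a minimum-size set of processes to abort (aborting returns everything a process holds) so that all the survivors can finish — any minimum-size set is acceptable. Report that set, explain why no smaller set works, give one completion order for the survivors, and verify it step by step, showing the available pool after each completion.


Abort T9.
Key observation: the returned (1, 2) from T9 is what brings T7 — unrunnable before, under any order — into play at step 2.
Why nothing smaller works: aborting no one leaves the state deadlocked as given.
Survivors finish in the order: T6, T7, T1, T2, T4. Step-by-step check (pool after the aborts first):
  pool = (2, 4)
  run T6 (needs (2, 2), free (2, 4)); after release of (1, 2) the pool is (3, 6)
  run T7 (needs (3, 5), free (3, 6)); after release of (1, 3) the pool is (4, 9)
  run T1 (needs (0, 1), free (4, 9)); after release of (1, 0) the pool is (5, 9)
  run T2 (needs (1, 8), free (5, 9)); after release of (2, 0) the pool is (7, 9)
  run T4 (needs (2, 5), free (7, 9)); after release of (2, 0) the pool is (9, 9)


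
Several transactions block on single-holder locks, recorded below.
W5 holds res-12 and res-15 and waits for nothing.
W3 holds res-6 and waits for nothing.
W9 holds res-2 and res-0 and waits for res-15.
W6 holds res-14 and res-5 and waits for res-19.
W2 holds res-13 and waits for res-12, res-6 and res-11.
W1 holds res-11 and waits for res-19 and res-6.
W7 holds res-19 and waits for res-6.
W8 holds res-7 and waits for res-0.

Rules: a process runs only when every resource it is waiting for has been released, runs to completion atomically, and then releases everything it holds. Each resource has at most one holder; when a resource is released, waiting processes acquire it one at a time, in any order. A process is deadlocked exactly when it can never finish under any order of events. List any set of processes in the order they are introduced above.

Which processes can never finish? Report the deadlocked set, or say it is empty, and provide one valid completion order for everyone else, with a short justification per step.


The deadlocked set is empty.
Key observation: the wait relation is loop-free; peeling off processes with no waits unwinds the whole state.
The rest can finish in the order W3, W5, W7, W9, W1, W8, W6, W2.
Walking it through:
  W3 waits on nothing -> runs at once and releases res-6
  W5 waits on nothing -> runs at once and releases res-12 and res-15
  run W7 (all its waits — res-6 — are resolved); releases res-19
  run W9 (all its waits — res-15 — are resolved); releases res-2 and res-0
  run W1 (all its waits — res-19 and res-6 — are resolved); releases res-11
  run W8 (all its waits — res-0 — are resolved); releases res-7
  run W6 (all its waits — res-19 — are resolved); releases res-14 and res-5
  run W2 (all its waits — res-12, res-6 and res-11 — are resolved); releases res-13


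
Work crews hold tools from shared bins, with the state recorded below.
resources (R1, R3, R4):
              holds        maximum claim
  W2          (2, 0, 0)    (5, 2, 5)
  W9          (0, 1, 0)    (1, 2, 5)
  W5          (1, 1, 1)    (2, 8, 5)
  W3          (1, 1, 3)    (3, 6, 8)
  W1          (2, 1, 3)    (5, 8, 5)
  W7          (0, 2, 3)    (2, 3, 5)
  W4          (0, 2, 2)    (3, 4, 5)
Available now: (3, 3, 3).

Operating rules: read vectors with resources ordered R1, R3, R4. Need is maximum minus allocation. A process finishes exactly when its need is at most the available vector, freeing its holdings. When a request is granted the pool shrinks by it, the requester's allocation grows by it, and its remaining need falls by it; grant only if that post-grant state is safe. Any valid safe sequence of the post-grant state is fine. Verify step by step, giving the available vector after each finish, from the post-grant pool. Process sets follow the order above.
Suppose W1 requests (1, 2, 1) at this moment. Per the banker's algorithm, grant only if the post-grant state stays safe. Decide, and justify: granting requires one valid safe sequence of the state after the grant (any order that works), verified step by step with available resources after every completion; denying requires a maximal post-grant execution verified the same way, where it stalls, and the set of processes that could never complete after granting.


DENY — the pretend-granted state is unsafe.
Key observation: after W7, W9 the pool peaks at (2, 4, 5), and each blocked process is short somewhere: W2 on R1; W5 on R3; W3 on R3; W1 on R3; W4 on R1.
After a pretend grant, a maximal execution: W7, W9 — then nothing else fits. Step-by-step check:
  pool = (2, 1, 2)
  W7: need (2, 1, 2) fits (2, 1, 2); releases (0, 2, 3), pool now (2, 3, 5)
  W9: need (1, 1, 5) fits (2, 3, 5); releases (0, 1, 0), pool now (2, 4, 5)
  blocked: W2 wants (3, 2, 5), pool (2, 4, 5) — not enough R1
  blocked: W5 wants (1, 7, 4), pool (2, 4, 5) — not enough R3
  blocked: W3 wants (2, 5, 5), pool (2, 4, 5) — not enough R3
  blocked: W1 wants (2, 5, 1), pool (2, 4, 5) — not enough R3
  blocked: W4 wants (3, 2, 3), pool (2, 4, 5) — not enough R1
Post-grant, the permanently blocked set is W2, W5, W3, W1 and W4.


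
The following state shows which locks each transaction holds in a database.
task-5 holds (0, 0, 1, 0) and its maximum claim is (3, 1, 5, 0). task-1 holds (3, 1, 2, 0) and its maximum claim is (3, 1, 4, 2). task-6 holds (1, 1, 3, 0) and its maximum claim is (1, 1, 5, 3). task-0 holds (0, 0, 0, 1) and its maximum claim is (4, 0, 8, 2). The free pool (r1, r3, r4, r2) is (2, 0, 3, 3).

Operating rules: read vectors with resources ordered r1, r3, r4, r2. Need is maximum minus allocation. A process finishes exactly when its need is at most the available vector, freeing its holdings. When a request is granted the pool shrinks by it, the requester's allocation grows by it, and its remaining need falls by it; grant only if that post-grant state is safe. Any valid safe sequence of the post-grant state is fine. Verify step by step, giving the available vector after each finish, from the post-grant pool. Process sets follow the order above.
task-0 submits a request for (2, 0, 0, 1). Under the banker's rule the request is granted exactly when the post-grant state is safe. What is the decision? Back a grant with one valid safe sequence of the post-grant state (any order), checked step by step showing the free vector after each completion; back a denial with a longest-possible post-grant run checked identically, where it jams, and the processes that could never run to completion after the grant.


DENY — the pretend-granted state is unsafe.
Key observation: after task-1, task-5 the pool peaks at (3, 1, 6, 2), and each blocked process is short somewhere: task-6 on r2; task-0 on r4.
After a pretend grant, a maximal execution: task-1, task-5 — then nothing else fits. Verifying each step:
  pool = (0, 0, 3, 2)
  task-1 needs (0, 0, 2, 2) <= (0, 0, 3, 2) -> finishes; pool += (3, 1, 2, 0) = (3, 1, 5, 2)
  task-5 needs (3, 1, 4, 0) <= (3, 1, 5, 2) -> finishes; pool += (0, 0, 1, 0) = (3, 1, 6, 2)
  task-6 cannot run: need (0, 0, 2, 3) vs free (3, 1, 6, 2) (insufficient r2)
  task-0 cannot run: need (2, 0, 8, 0) vs free (3, 1, 6, 2) (insufficient r4)
Processes that could never finish after the grant: task-6 and task-0.


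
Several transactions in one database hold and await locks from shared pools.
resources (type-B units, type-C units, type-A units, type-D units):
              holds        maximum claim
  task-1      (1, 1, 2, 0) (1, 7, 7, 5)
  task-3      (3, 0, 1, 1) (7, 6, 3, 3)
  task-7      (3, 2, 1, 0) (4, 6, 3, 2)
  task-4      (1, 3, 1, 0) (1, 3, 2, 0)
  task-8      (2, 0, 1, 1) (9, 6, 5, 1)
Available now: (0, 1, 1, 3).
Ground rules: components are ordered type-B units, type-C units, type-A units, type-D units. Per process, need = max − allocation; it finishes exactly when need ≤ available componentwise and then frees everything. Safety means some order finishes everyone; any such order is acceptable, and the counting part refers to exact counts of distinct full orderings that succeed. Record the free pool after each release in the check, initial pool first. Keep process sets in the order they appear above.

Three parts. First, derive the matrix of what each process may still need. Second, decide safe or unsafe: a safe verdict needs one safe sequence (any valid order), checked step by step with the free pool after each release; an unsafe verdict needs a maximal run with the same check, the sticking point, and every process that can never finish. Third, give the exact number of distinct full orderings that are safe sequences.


(1) Need matrix, components ordered type-B units, type-C units, type-A units, type-D units:
  task-1: (0, 6, 5, 5)
  task-3: (4, 6, 2, 2)
  task-7: (1, 4, 2, 2)
  task-4: (0, 0, 1, 0)
  task-8: (7, 6, 4, 0)
(2) SAFE. One safe sequence: task-4, task-7, task-3, task-8, task-1.
Key observation: the first exact fit in this order is task-4 — it needs (0, 0, 1, 0) with (0, 1, 1, 3) free, meeting a requested resource to the last unit.
Check, step by step:
  pool = (0, 1, 1, 3)
  task-4: need (0, 0, 1, 0) fits (0, 1, 1, 3); releases (1, 3, 1, 0), pool now (1, 4, 2, 3)
  task-7: need (1, 4, 2, 2) fits (1, 4, 2, 3); releases (3, 2, 1, 0), pool now (4, 6, 3, 3)
  task-3: need (4, 6, 2, 2) fits (4, 6, 3, 3); releases (3, 0, 1, 1), pool now (7, 6, 4, 4)
  task-8: need (7, 6, 4, 0) fits (7, 6, 4, 4); releases (2, 0, 1, 1), pool now (9, 6, 5, 5)
  task-1: need (0, 6, 5, 5) fits (9, 6, 5, 5); releases (1, 1, 2, 0), pool now (10, 7, 7, 5)
(3) The exact count: 1 of the possible complete orderings is a safe sequence.


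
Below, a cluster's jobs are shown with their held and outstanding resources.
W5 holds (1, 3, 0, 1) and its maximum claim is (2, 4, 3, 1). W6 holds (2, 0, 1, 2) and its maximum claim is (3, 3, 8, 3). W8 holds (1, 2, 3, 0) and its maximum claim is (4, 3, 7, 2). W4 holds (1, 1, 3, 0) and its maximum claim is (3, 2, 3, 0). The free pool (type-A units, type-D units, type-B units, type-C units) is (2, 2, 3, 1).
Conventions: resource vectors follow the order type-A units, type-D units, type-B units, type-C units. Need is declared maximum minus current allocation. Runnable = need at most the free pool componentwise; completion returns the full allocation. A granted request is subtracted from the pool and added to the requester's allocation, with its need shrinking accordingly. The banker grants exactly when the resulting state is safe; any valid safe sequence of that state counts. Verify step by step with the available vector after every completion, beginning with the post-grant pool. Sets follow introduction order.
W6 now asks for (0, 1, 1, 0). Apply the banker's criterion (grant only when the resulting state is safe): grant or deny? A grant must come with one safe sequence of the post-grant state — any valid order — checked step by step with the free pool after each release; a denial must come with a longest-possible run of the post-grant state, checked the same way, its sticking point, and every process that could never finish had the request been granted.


GRANT. The post-grant state is safe; one safe sequence: W4, W5, W8, W6.
Key observation: post-grant, (2, 1, 2, 1) remains, and an order beginning with W4 completes everyone.
Step-by-step check of the post-grant state:
  pool = (2, 1, 2, 1)
  run W4 (needs (2, 1, 0, 0), free (2, 1, 2, 1)); after release of (1, 1, 3, 0) the pool is (3, 2, 5, 1)
  run W5 (needs (1, 1, 3, 0), free (3, 2, 5, 1)); after release of (1, 3, 0, 1) the pool is (4, 5, 5, 2)
  run W8 (needs (3, 1, 4, 2), free (4, 5, 5, 2)); after release of (1, 2, 3, 0) the pool is (5, 7, 8, 2)
  run W6 (needs (1, 2, 6, 1), free (5, 7, 8, 2)); after release of (2, 1, 2, 2) the pool is (7, 8, 10, 4)


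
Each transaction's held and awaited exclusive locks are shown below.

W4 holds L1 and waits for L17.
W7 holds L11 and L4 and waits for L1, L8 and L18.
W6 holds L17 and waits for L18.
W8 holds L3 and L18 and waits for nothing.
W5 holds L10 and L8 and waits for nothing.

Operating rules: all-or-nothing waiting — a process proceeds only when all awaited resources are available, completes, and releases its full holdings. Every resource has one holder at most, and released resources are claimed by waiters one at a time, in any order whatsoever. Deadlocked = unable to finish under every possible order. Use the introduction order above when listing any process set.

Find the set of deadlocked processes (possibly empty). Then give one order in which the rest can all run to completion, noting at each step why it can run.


No process is deadlocked.
Key observation: the waits form no ring: some process can always run, and its releases unblock the others one by one.
One completion order for the rest: W5, W8, W6, W4, W7.
Walking it through:
  W5: no waits; runs immediately, freeing L10 and L8
  W8: no waits; runs immediately, freeing L3 and L18
  run W6 (all its waits — L18 — are resolved); releases L17
  run W4 (all its waits — L17 — are resolved); releases L1
  run W7 (all its waits — L1, L8 and L18 — are resolved); releases L11 and L4


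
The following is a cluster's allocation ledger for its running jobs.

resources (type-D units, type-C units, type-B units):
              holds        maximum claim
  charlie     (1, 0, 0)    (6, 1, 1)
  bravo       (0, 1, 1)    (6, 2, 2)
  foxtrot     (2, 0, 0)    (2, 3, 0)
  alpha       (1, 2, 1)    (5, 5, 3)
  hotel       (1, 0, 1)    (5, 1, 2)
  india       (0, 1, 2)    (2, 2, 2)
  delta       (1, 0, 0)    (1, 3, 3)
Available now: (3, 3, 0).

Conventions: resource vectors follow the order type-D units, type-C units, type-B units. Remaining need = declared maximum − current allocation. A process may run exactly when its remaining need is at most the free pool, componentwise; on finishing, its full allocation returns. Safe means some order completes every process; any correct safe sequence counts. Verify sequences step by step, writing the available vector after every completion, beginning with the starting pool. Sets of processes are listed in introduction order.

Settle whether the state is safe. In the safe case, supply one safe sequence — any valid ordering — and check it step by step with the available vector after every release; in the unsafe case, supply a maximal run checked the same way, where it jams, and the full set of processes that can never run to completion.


The state is SAFE; one workable sequence: foxtrot, india, hotel, charlie, delta, bravo, alpha.
Key observation: the first exact fit in this order is foxtrot — it needs (0, 3, 0) with (3, 3, 0) free, meeting a requested resource to the last unit.
Verifying each step:
  pool = (3, 3, 0)
  run foxtrot (needs (0, 3, 0), free (3, 3, 0)); after release of (2, 0, 0) the pool is (5, 3, 0)
  run india (needs (2, 1, 0), free (5, 3, 0)); after release of (0, 1, 2) the pool is (5, 4, 2)
  run hotel (needs (4, 1, 1), free (5, 4, 2)); after release of (1, 0, 1) the pool is (6, 4, 3)
  run charlie (needs (5, 1, 1), free (6, 4, 3)); after release of (1, 0, 0) the pool is (7, 4, 3)
  run delta (needs (0, 3, 3), free (7, 4, 3)); after release of (1, 0, 0) the pool is (8, 4, 3)
  run bravo (needs (6, 1, 1), free (8, 4, 3)); after release of (0, 1, 1) the pool is (8, 5, 4)
  run alpha (needs (4, 3, 2), free (8, 5, 4)); after release of (1, 2, 1) the pool is (9, 7, 5)


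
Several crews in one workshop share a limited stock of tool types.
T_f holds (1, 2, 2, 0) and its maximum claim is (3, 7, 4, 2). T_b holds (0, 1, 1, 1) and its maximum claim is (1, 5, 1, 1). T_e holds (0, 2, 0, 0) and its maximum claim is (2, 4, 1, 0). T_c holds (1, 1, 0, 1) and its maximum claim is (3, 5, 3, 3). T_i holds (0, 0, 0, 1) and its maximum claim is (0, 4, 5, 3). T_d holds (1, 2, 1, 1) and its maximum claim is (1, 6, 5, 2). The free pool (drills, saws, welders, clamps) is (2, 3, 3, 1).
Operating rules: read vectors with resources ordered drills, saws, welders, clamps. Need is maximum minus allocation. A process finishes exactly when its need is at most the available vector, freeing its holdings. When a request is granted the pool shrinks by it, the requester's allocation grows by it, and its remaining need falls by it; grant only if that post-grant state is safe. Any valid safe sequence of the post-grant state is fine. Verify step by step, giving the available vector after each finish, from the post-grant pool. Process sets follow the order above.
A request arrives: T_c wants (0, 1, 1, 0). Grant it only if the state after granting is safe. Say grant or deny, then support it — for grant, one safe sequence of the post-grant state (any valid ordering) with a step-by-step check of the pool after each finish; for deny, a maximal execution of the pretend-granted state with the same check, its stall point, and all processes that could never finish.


GRANT: granting preserves safety; a valid post-grant sequence is T_e, T_b, T_c, T_f, T_d, T_i.
Key observation: even at the reduced pool (2, 2, 2, 1), T_e fits immediately, so safety survives the grant.
Step-by-step check of the post-grant state:
  pool = (2, 2, 2, 1)
  T_e: need (2, 2, 1, 0) fits (2, 2, 2, 1); releases (0, 2, 0, 0), pool now (2, 4, 2, 1)
  T_b: need (1, 4, 0, 0) fits (2, 4, 2, 1); releases (0, 1, 1, 1), pool now (2, 5, 3, 2)
  T_c: need (2, 3, 2, 2) fits (2, 5, 3, 2); releases (1, 2, 1, 1), pool now (3, 7, 4, 3)
  T_f: need (2, 5, 2, 2) fits (3, 7, 4, 3); releases (1, 2, 2, 0), pool now (4, 9, 6, 3)
  T_d: need (0, 4, 4, 1) fits (4, 9, 6, 3); releases (1, 2, 1, 1), pool now (5, 11, 7, 4)
  T_i: need (0, 4, 5, 2) fits (5, 11, 7, 4); releases (0, 0, 0, 1), pool now (5, 11, 7, 5)


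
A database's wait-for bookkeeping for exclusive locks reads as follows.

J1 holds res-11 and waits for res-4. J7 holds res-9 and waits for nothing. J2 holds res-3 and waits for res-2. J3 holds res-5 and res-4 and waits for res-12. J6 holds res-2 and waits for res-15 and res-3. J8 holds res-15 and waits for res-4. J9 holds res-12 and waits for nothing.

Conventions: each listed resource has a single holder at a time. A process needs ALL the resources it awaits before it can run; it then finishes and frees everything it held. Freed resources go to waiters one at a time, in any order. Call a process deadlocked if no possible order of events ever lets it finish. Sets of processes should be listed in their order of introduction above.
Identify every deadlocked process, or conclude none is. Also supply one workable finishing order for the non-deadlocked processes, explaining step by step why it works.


Deadlocked: J2 and J6.
Key observation: the knot is the closed ring of waits J2 -> J6 -> J2; no other process is dragged down with it.
One completion order for the rest: J9, J3, J8, J1, J7.
Walking it through:
  J9 waits on nothing -> runs at once and releases res-12
  J3: everything it awaited (res-12) is free; runs, freeing res-5 and res-4
  J8: everything it awaited (res-4) is free; runs, freeing res-15
  J1: everything it awaited (res-4) is free; runs, freeing res-11
  J7 waits on nothing -> runs at once and releases res-9


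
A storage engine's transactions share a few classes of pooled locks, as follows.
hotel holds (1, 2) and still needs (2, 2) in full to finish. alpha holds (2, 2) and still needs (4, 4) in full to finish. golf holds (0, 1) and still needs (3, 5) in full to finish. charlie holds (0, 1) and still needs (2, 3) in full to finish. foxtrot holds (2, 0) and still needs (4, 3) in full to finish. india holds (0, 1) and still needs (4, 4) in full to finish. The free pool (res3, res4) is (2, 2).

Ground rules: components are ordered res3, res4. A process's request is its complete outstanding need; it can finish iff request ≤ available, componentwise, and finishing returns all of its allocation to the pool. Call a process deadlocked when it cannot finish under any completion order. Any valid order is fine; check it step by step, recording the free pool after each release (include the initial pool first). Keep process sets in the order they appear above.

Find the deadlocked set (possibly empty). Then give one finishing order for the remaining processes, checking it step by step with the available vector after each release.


Deadlocked: alpha, foxtrot and india.
Key observation: the wall is res3: completing hotel, charlie, golf brings the pool only to (3, 6), and all the rest need more.
A valid finishing order for the others: hotel, charlie, golf. Walking it through:
  pool = (2, 2)
  hotel: need (2, 2) fits (2, 2); releases (1, 2), pool now (3, 4)
  charlie: need (2, 3) fits (3, 4); releases (0, 1), pool now (3, 5)
  golf: need (3, 5) fits (3, 5); releases (0, 1), pool now (3, 6)
The stuck group stays short no matter what:
  blocked: alpha wants (4, 4), pool (3, 6) — not enough res3
  blocked: foxtrot wants (4, 3), pool (3, 6) — not enough res3
  blocked: india wants (4, 4), pool (3, 6) — not enough res3


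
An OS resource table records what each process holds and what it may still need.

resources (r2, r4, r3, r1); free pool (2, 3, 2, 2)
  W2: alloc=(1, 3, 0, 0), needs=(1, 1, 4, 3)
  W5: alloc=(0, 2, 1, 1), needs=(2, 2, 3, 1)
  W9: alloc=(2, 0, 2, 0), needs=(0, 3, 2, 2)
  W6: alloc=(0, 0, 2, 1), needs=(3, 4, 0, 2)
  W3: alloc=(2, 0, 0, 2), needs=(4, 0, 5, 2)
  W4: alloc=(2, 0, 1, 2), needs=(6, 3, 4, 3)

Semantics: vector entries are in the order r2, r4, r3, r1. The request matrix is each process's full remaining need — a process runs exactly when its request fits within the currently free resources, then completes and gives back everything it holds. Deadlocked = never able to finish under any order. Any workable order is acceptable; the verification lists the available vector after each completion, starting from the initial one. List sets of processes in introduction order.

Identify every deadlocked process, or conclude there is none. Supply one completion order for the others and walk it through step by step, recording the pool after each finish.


The deadlocked set is empty.
Key observation: beginning at W9, releases accumulate fast enough that every process eventually fits.
One completion order for the rest: W9, W5, W6, W2, W3, W4. Walking it through:
  pool = (2, 3, 2, 2)
  W9 needs (0, 3, 2, 2) <= (2, 3, 2, 2) -> finishes; pool += (2, 0, 2, 0) = (4, 3, 4, 2)
  W5 needs (2, 2, 3, 1) <= (4, 3, 4, 2) -> finishes; pool += (0, 2, 1, 1) = (4, 5, 5, 3)
  W6 needs (3, 4, 0, 2) <= (4, 5, 5, 3) -> finishes; pool += (0, 0, 2, 1) = (4, 5, 7, 4)
  W2 needs (1, 1, 4, 3) <= (4, 5, 7, 4) -> finishes; pool += (1, 3, 0, 0) = (5, 8, 7, 4)
  W3 needs (4, 0, 5, 2) <= (5, 8, 7, 4) -> finishes; pool += (2, 0, 0, 2) = (7, 8, 7, 6)
  W4 needs (6, 3, 4, 3) <= (7, 8, 7, 6) -> finishes; pool += (2, 0, 1, 2) = (9, 8, 8, 8)


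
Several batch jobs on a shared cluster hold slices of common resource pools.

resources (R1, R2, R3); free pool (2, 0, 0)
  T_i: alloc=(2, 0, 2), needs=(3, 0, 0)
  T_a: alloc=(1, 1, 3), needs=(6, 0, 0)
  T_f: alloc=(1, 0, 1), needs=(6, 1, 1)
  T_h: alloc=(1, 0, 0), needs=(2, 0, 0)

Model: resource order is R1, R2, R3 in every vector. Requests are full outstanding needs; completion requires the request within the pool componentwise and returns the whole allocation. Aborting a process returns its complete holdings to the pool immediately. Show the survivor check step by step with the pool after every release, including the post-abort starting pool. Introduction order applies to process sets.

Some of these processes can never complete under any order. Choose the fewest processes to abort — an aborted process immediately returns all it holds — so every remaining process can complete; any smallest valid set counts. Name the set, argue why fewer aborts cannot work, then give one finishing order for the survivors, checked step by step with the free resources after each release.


Minimum abort set: T_f.
Key observation: aborting T_f returns (1, 0, 1), and T_a — hopeless before — runs at step 3 with the returned capacity in the pool.
Minimality: the empty abort set fails — the state is deadlocked as it stands.
One survivor order: T_i, T_h, T_a. Step-by-step check (post-abort pool first):
  pool = (3, 0, 1)
  run T_i (needs (3, 0, 0), free (3, 0, 1)); after release of (2, 0, 2) the pool is (5, 0, 3)
  run T_h (needs (2, 0, 0), free (5, 0, 3)); after release of (1, 0, 0) the pool is (6, 0, 3)
  run T_a (needs (6, 0, 0), free (6, 0, 3)); after release of (1, 1, 3) the pool is (7, 1, 6)


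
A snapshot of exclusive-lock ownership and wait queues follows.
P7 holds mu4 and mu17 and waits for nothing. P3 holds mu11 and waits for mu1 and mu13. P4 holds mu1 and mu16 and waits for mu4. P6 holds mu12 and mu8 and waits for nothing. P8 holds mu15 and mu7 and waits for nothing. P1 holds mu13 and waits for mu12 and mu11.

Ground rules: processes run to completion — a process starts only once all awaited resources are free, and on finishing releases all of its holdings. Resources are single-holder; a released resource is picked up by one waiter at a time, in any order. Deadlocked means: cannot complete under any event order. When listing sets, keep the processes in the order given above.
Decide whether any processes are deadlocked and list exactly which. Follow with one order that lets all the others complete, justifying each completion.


Deadlocked set: P3 and P1.
Key observation: P3 -> P1 -> P3 is a circular wait — nothing in it can go first; no other process is dragged down with it.
One completion order for the rest: P6, P7, P8, P4.
Check, step by step:
  run P6 (it waits on nothing); releases mu12 and mu8
  run P7 (it waits on nothing); releases mu4 and mu17
  run P8 (it waits on nothing); releases mu15 and mu7
  P4: everything it awaited (mu4) is free; runs, freeing mu1 and mu16


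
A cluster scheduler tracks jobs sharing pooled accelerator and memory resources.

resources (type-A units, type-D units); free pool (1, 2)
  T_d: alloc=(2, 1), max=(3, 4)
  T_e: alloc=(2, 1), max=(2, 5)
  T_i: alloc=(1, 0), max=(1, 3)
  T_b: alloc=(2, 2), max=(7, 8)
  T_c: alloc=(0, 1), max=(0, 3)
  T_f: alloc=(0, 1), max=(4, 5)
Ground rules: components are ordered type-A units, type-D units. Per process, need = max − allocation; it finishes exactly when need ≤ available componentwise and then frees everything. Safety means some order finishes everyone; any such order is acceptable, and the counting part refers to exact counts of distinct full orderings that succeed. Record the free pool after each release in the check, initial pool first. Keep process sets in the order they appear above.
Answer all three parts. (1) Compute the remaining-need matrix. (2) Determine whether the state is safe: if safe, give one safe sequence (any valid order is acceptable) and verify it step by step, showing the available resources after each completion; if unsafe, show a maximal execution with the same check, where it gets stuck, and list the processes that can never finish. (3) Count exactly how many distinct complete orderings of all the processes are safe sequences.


(1) Remaining need (order type-A units, type-D units):
  T_d: (1, 3)
  T_e: (0, 4)
  T_i: (0, 3)
  T_b: (5, 6)
  T_c: (0, 2)
  T_f: (4, 4)
(2) SAFE — a valid safe sequence is T_c, T_i, T_d, T_f, T_e, T_b.
Key observation: the first exact fit in this order is T_c — it needs (0, 2) with (1, 2) free, meeting a requested resource to the last unit.
Walking it through:
  pool = (1, 2)
  T_c needs (0, 2) <= (1, 2) -> finishes; pool += (0, 1) = (1, 3)
  T_i needs (0, 3) <= (1, 3) -> finishes; pool += (1, 0) = (2, 3)
  T_d needs (1, 3) <= (2, 3) -> finishes; pool += (2, 1) = (4, 4)
  T_f needs (4, 4) <= (4, 4) -> finishes; pool += (0, 1) = (4, 5)
  T_e needs (0, 4) <= (4, 5) -> finishes; pool += (2, 1) = (6, 6)
  T_b needs (5, 6) <= (6, 6) -> finishes; pool += (2, 2) = (8, 8)
(3) Precisely 7 of the possible complete orderings are safe sequences.


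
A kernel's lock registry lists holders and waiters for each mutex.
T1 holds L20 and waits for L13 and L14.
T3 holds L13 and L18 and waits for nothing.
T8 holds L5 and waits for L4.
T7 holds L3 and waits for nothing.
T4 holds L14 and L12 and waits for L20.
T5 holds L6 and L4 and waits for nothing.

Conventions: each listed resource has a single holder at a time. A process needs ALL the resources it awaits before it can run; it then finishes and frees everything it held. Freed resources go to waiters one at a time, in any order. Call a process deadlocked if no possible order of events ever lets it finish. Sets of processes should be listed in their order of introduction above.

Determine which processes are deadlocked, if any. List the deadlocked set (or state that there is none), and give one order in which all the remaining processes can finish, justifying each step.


Deadlocked set: T1 and T4.
Key observation: the waits loop around T1 -> T4 -> T1 with no way out; no other process is dragged down with it.
The rest can finish in the order T5, T7, T8, T3.
Step-by-step check:
  T5 waits on nothing -> runs at once and releases L6 and L4
  T7 waits on nothing -> runs at once and releases L3
  T8: everything it awaited (L4) is free; runs, freeing L5
  T3 waits on nothing -> runs at once and releases L13 and L18


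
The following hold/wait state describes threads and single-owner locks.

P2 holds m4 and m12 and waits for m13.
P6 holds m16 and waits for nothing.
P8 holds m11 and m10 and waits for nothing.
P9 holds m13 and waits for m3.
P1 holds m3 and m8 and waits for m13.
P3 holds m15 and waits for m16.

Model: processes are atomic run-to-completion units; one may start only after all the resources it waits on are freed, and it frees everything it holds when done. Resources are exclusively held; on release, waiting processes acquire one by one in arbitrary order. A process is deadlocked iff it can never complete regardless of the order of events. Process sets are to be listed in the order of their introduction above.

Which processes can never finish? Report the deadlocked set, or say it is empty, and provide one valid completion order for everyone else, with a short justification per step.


Deadlocked: P2, P9 and P1.
Key observation: P9 -> P1 -> P9 is a circular wait — nothing in it can go first; P2 waits into the deadlock from upstream.
A valid finishing order for the others: P6, P3, P8.
Step-by-step check:
  P6: no waits; runs immediately, freeing m16
  P3 waits on m16 — all released -> runs and releases m15
  P8: no waits; runs immediately, freeing m11 and m10


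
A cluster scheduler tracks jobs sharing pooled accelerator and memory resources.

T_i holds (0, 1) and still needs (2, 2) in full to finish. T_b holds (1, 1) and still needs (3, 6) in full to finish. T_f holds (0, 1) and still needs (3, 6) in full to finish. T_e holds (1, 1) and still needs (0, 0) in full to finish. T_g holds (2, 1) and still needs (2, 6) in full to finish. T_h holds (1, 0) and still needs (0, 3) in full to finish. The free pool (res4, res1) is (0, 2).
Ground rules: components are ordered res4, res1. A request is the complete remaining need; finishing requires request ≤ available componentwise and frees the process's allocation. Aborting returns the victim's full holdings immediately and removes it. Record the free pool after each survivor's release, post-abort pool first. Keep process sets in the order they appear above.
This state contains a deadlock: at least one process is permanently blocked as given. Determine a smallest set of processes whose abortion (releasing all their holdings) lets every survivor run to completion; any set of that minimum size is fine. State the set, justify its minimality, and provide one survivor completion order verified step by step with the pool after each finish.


Minimum abort set: T_b and T_f.
Key observation: before aborting T_b and T_f, T_g was permanently blocked — no order could ever run it; afterwards it completes at step 4.
Why nothing smaller works — every single abort fails: T_i alone leaves T_b blocked (short on res4 and res1); T_b alone leaves T_f blocked (short on res1); T_f alone leaves T_b blocked (short on res4 and res1); T_e alone leaves T_b blocked (short on res4 and res1); T_g alone leaves T_b blocked (short on res1); T_h alone leaves T_b blocked (short on res4 and res1).
The survivors complete as T_e, T_h, T_i, T_g. Walking it through (starting from the post-abort pool):
  pool = (1, 4)
  T_e needs (0, 0) <= (1, 4) -> finishes; pool += (1, 1) = (2, 5)
  T_h needs (0, 3) <= (2, 5) -> finishes; pool += (1, 0) = (3, 5)
  T_i needs (2, 2) <= (3, 5) -> finishes; pool += (0, 1) = (3, 6)
  T_g needs (2, 6) <= (3, 6) -> finishes; pool += (2, 1) = (5, 7)


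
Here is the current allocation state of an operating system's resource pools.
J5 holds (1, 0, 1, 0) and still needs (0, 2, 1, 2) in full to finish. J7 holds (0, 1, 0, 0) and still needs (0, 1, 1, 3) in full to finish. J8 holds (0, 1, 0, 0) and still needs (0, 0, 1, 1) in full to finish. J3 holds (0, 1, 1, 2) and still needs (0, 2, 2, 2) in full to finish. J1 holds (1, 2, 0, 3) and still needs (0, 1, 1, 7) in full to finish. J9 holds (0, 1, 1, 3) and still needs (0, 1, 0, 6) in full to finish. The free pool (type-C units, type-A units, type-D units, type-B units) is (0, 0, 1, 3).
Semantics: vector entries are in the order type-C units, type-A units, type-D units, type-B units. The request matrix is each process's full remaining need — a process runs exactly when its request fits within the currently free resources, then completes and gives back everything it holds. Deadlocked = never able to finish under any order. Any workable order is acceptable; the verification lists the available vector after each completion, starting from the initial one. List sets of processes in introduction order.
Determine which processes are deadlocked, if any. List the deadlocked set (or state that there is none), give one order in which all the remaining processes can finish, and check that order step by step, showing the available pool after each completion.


Deadlocked: J1 and J9.
Key observation: type-B units is the bottleneck — with J8, J7, J5, J3 done the pool holds (1, 3, 3, 5), short of every remaining need.
The rest can finish in the order J8, J7, J5, J3. Walking it through:
  pool = (0, 0, 1, 3)
  J8: need (0, 0, 1, 1) fits (0, 0, 1, 3); releases (0, 1, 0, 0), pool now (0, 1, 1, 3)
  J7: need (0, 1, 1, 3) fits (0, 1, 1, 3); releases (0, 1, 0, 0), pool now (0, 2, 1, 3)
  J5: need (0, 2, 1, 2) fits (0, 2, 1, 3); releases (1, 0, 1, 0), pool now (1, 2, 2, 3)
  J3: need (0, 2, 2, 2) fits (1, 2, 2, 3); releases (0, 1, 1, 2), pool now (1, 3, 3, 5)
The stuck group stays short no matter what:
  blocked: J1 wants (0, 1, 1, 7), pool (1, 3, 3, 5) — not enough type-B units
  blocked: J9 wants (0, 1, 0, 6), pool (1, 3, 3, 5) — not enough type-B units


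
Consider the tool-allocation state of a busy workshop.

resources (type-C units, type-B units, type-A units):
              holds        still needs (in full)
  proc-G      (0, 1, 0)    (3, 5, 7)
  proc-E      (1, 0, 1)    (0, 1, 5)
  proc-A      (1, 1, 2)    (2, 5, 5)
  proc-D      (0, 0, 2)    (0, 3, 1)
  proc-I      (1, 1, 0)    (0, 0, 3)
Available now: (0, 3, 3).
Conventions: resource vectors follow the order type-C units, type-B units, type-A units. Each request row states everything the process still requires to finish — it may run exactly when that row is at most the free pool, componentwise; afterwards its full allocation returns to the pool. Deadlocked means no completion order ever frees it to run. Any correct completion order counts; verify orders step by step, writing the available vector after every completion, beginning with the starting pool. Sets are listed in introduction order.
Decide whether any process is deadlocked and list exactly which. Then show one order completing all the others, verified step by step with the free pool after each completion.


Deadlocked set: proc-G and proc-A.
Key observation: after proc-D, proc-E, proc-I complete, (2, 4, 6) is the best the pool ever gets, yet each leftover process wants more type-B units.
The rest can finish in the order proc-D, proc-E, proc-I. Check, step by step:
  pool = (0, 3, 3)
  proc-D needs (0, 3, 1) <= (0, 3, 3) -> finishes; pool += (0, 0, 2) = (0, 3, 5)
  proc-E needs (0, 1, 5) <= (0, 3, 5) -> finishes; pool += (1, 0, 1) = (1, 3, 6)
  proc-I needs (0, 0, 3) <= (1, 3, 6) -> finishes; pool += (1, 1, 0) = (2, 4, 6)
None of the blocked processes ever fits:
  proc-G cannot run: need (3, 5, 7) vs free (2, 4, 6) (insufficient type-C units, type-B units and type-A units)
  proc-A cannot run: need (2, 5, 5) vs free (2, 4, 6) (insufficient type-B units)
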